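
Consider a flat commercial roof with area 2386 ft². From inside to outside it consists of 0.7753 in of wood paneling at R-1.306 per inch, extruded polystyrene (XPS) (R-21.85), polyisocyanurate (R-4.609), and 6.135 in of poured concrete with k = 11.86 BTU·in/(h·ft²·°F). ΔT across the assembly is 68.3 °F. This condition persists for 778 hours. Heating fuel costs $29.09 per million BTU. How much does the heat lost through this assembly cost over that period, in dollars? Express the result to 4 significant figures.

0.7753 × 1.306 = 1.0125
6.135/11.86 = 0.51728
R_total = 1.0125 + 21.85 + 4.609 + 0.51728 = 27.989 ft²·°F·h/BTU
Q = 2386 × 68.3 / 27.989 = 5822.5 BTU/h
E = 5822.5 × 778 = 4529900 BTU
Cost = 4529900/10⁶ × 29.09 = $131.77

131.8 dollars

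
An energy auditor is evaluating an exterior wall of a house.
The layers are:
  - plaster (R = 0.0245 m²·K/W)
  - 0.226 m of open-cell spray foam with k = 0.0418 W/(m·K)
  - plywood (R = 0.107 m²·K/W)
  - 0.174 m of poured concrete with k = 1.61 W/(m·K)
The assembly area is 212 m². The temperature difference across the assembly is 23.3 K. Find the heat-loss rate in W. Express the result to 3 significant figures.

0.226/0.0418 = 5.407
0.174/1.61 = 0.1081
R_total = 0.0245 + 5.407 + 0.107 + 0.1081 = 5.646 m²·K/W
Q = A·ΔT/R = 212 × 23.3 / 5.646 = 874.8 W

875 W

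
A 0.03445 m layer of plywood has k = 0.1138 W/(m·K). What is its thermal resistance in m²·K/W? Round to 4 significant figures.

0.3027 m²·K/W

R = L/k = 0.03445/0.1138 = 0.30272 m²·K/W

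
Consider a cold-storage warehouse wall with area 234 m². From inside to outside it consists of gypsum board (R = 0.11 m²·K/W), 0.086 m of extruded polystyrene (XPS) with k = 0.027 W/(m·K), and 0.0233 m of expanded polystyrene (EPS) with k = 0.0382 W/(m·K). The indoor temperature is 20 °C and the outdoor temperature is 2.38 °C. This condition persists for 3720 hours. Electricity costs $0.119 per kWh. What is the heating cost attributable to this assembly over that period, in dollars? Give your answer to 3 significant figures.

467 dollars

0.086/0.027 = 3.185
0.0233/0.0382 = 0.6099
R_total = 0.11 + 3.185 + 0.6099 = 3.905 m²·K/W
Q = 234 × (20 − 2.38) / 3.905 = 1056 W
E = 1056 W × 3720 h / 1000 = 3928 kWh
Cost = 3928 × 0.119 = $467.4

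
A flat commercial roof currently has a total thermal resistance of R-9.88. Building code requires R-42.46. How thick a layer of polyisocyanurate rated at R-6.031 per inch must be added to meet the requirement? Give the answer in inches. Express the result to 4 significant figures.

ΔR = 42.46 − 9.88 = 32.58 ft²·°F·h/BTU
L = ΔR / (R/in) = 32.58/6.031 = 5.4021 in

5.402 in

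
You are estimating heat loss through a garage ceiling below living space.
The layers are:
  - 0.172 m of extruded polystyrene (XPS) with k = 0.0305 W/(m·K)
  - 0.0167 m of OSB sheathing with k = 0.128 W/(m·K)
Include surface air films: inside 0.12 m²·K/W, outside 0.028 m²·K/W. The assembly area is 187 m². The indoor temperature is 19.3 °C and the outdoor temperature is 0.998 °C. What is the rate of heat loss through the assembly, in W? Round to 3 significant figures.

0.172/0.0305 = 5.639
0.0167/0.128 = 0.1305
R_total = 0.12 + 5.639 + 0.1305 + 0.028 = 5.918 m²·K/W
Q = A·ΔT/R = 187 × (19.3 − 0.998) / 5.918 = 578.3 W

578 W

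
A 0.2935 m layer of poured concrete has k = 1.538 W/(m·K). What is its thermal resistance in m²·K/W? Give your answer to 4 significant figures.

R = L/k = 0.2935/1.538 = 0.19083 m²·K/W

0.1908 m²·K/W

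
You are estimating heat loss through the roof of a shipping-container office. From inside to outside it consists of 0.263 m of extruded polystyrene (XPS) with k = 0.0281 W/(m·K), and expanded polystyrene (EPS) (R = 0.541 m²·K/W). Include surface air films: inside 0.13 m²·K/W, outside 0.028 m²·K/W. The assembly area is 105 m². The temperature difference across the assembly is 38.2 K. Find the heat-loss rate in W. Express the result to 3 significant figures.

399 W

0.263/0.0281 = 9.359
R_total = 0.13 + 9.359 + 0.541 + 0.028 = 10.06 m²·K/W
Q = A·ΔT/R = 105 × 38.2 / 10.06 = 398.8 W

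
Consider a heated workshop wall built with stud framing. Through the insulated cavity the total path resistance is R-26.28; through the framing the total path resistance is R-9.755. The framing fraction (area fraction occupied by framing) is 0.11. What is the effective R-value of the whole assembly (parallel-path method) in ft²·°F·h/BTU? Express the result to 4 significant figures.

U_eff = 0.89/26.28 + 0.11/9.755 = 0.033866 + 0.011276 = 0.045142
R_eff = 1/U_eff = 22.152 ft²·°F·h/BTU

22.15 ft²·°F·h/BTU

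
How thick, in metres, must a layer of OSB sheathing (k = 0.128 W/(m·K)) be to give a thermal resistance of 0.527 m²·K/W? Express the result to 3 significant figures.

L = R·k = 0.527 × 0.128 = 0.06746 m

0.0675 m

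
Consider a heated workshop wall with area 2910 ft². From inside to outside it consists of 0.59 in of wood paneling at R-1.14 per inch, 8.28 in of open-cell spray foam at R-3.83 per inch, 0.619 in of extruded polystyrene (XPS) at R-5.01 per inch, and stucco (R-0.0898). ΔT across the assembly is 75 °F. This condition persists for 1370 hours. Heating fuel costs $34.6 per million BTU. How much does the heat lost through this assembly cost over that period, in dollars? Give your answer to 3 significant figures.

0.59 × 1.14 = 0.6726
8.28 × 3.83 = 31.71
0.619 × 5.01 = 3.101
R_total = 0.6726 + 31.71 + 3.101 + 0.0898 = 35.58 ft²·°F·h/BTU
Q = 2910 × 75 / 35.58 = 6135 BTU/h
E = 6135 × 1370 = 8405000 BTU
Cost = 8405000/10⁶ × 34.6 = $290.8

291 dollars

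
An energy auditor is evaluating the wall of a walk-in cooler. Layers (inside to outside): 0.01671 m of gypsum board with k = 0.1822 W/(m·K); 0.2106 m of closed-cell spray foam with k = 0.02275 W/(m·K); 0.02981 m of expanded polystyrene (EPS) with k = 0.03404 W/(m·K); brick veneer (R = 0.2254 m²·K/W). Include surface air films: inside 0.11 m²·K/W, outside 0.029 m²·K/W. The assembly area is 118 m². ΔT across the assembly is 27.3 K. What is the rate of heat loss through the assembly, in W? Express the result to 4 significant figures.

0.01671/0.1822 = 0.091712
0.2106/0.02275 = 9.2571
0.02981/0.03404 = 0.87573
R_total = 0.11 + 0.091712 + 9.2571 + 0.87573 + 0.2254 + 0.029 = 10.589 m²·K/W
Q = A·ΔT/R = 118 × 27.3 / 10.589 = 304.22 W

304.2 W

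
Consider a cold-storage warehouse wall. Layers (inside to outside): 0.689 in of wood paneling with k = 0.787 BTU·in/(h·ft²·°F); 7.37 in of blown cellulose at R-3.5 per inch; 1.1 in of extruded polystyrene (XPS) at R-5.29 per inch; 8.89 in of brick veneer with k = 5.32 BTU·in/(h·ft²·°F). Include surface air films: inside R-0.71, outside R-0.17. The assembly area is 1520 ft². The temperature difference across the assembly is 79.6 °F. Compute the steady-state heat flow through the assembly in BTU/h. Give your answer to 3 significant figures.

0.689/0.787 = 0.8755
7.37 × 3.5 = 25.8
1.1 × 5.29 = 5.819
8.89/5.32 = 1.671
R_total = 0.71 + 0.8755 + 25.8 + 5.819 + 1.671 + 0.17 = 35.04 ft²·°F·h/BTU
Q = A·ΔT/R = 1520 × 79.6 / 35.04 = 3453 BTU/h

3450 BTU/h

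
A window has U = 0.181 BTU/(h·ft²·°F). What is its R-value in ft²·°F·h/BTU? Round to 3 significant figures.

R = 1/U = 1/0.181 = 5.525

5.52 ft²·°F·h/BTU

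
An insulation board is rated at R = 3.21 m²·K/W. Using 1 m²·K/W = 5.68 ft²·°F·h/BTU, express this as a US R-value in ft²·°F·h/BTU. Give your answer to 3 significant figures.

18.2 ft²·°F·h/BTU

R_US = 3.21 × 5.68 = 18.23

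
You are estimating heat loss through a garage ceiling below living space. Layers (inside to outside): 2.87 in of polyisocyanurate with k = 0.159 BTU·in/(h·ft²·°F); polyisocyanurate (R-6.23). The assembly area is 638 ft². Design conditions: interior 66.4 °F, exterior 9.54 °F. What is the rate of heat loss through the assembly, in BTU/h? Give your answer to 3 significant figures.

2.87/0.159 = 18.05
R_total = 18.05 + 6.23 = 24.28 ft²·°F·h/BTU
Q = A·ΔT/R = 638 × (66.4 − 9.54) / 24.28 = 1494 BTU/h

1490 BTU/h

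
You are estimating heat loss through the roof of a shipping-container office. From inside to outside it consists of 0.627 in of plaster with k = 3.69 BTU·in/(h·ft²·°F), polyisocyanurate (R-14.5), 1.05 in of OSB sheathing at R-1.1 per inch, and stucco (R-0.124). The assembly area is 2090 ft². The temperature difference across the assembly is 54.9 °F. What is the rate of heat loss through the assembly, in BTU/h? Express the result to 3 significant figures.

7190 BTU/h

0.627/3.69 = 0.1699
1.05 × 1.1 = 1.155
R_total = 0.1699 + 14.5 + 1.155 + 0.124 = 15.95 ft²·°F·h/BTU
Q = A·ΔT/R = 2090 × 54.9 / 15.95 = 7194 BTU/h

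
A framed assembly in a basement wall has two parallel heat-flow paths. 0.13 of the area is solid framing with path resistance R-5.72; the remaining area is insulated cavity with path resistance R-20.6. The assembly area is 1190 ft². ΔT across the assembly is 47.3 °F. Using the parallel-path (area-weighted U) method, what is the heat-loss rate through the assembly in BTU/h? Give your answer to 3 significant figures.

U_eff = 0.87/20.6 + 0.13/5.72 = 0.04223 + 0.02273 = 0.06496
R_eff = 1/U_eff = 15.39 ft²·°F·h/BTU
Q = 1190 × 47.3 / 15.39 = 3656 BTU/h

3660 BTU/h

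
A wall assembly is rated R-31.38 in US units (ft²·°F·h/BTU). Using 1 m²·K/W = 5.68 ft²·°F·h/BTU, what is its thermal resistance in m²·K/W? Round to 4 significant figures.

R_SI = 31.38/5.68 = 5.5246

5.525 m²·K/W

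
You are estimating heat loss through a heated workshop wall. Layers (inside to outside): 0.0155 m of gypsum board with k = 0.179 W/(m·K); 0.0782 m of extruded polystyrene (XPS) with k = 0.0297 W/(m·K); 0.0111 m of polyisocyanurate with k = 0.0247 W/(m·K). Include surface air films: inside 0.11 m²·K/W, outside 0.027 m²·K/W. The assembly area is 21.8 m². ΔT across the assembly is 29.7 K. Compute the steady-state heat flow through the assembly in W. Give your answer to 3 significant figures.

196 W

0.0155/0.179 = 0.08659
0.0782/0.0297 = 2.633
0.0111/0.0247 = 0.4494
R_total = 0.11 + 0.08659 + 2.633 + 0.4494 + 0.027 = 3.306 m²·K/W
Q = A·ΔT/R = 21.8 × 29.7 / 3.306 = 195.8 W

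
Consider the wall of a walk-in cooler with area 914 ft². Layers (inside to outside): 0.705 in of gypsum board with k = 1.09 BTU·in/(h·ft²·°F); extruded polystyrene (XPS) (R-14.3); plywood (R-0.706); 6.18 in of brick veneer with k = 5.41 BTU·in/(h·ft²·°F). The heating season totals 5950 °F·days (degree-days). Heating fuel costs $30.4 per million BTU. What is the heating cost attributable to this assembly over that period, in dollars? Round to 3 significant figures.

0.705/1.09 = 0.6468
6.18/5.41 = 1.142
R_total = 0.6468 + 14.3 + 0.706 + 1.142 = 16.8 ft²·°F·h/BTU
E = A × HDD × 24 / R = 914 × 5950 × 24 / 16.8 = 7771000 BTU
Cost = 7771000/10⁶ × 30.4 = $236.2

236 dollars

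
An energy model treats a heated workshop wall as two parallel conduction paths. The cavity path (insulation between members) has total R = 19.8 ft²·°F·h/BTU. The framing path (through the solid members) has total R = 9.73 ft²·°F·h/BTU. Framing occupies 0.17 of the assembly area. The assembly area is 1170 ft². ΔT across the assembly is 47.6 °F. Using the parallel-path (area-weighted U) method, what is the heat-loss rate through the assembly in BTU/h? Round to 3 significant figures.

3310 BTU/h

U_eff = 0.83/19.8 + 0.17/9.73 = 0.04192 + 0.01747 = 0.05939
R_eff = 1/U_eff = 16.84 ft²·°F·h/BTU
Q = 1170 × 47.6 / 16.84 = 3308 BTU/h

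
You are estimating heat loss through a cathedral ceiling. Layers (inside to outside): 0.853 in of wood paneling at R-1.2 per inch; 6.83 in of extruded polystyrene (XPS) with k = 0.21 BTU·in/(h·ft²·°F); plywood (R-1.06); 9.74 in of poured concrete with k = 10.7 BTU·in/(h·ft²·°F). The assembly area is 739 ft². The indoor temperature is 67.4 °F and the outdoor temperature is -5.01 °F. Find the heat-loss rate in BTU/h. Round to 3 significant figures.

0.853 × 1.2 = 1.024
6.83/0.21 = 32.52
9.74/10.7 = 0.9103
R_total = 1.024 + 32.52 + 1.06 + 0.9103 = 35.52 ft²·°F·h/BTU
Q = A·ΔT/R = 739 × (67.4 − (-5.01)) / 35.52 = 1507 BTU/h

1510 BTU/h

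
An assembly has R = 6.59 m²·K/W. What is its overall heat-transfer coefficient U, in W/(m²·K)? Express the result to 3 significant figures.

0.152 W/(m²·K)

U = 1/R = 1/6.59 = 0.1517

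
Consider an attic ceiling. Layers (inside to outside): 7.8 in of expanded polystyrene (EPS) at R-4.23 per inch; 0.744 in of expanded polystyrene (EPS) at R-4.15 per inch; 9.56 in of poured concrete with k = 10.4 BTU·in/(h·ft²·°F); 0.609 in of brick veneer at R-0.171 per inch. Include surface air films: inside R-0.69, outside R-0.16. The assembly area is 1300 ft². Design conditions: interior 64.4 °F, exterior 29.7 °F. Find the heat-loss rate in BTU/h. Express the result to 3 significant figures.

7.8 × 4.23 = 32.99
0.744 × 4.15 = 3.088
9.56/10.4 = 0.9192
0.609 × 0.171 = 0.1041
R_total = 0.69 + 32.99 + 3.088 + 0.9192 + 0.1041 + 0.16 = 37.95 ft²·°F·h/BTU
Q = A·ΔT/R = 1300 × (64.4 − 29.7) / 37.95 = 1189 BTU/h

1190 BTU/h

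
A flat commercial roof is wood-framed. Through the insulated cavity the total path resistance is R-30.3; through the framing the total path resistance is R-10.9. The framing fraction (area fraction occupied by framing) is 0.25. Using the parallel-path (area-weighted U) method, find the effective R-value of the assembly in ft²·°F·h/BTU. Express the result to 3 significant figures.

U_eff = 0.75/30.3 + 0.25/10.9 = 0.02475 + 0.02294 = 0.04769
R_eff = 1/U_eff = 20.97 ft²·°F·h/BTU

21.0 ft²·°F·h/BTU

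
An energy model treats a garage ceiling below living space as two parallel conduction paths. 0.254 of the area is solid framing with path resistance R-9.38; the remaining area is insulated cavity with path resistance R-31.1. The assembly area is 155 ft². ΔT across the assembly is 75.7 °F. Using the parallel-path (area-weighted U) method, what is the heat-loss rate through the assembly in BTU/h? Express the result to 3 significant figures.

U_eff = 0.746/31.1 + 0.254/9.38 = 0.02399 + 0.02708 = 0.05107
R_eff = 1/U_eff = 19.58 ft²·°F·h/BTU
Q = 155 × 75.7 / 19.58 = 599.2 BTU/h

599 BTU/h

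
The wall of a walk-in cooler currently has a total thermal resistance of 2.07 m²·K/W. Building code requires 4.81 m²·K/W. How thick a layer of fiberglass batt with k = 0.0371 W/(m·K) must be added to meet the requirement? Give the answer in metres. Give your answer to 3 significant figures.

0.102 m

ΔR = 4.81 − 2.07 = 2.74 m²·K/W
L = ΔR × k = 2.74 × 0.0371 = 0.1017 m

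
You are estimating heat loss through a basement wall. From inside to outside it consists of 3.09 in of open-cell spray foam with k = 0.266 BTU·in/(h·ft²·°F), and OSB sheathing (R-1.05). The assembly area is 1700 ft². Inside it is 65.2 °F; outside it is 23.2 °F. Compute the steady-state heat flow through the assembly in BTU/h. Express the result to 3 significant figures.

3.09/0.266 = 11.62
R_total = 11.62 + 1.05 = 12.67 ft²·°F·h/BTU
Q = A·ΔT/R = 1700 × (65.2 − 23.2) / 12.67 = 5637 BTU/h

5640 BTU/h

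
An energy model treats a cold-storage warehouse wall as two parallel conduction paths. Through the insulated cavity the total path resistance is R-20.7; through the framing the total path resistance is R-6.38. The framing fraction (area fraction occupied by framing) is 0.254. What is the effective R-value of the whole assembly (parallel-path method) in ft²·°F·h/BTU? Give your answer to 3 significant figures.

13.2 ft²·°F·h/BTU

U_eff = 0.746/20.7 + 0.254/6.38 = 0.03604 + 0.03981 = 0.07585
R_eff = 1/U_eff = 13.18 ft²·°F·h/BTU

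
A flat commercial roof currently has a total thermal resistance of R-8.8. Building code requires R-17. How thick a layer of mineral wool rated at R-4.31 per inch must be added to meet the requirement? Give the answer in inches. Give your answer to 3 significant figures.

1.90 in

ΔR = 17 − 8.8 = 8.2 ft²·°F·h/BTU
L = ΔR / (R/in) = 8.2/4.31 = 1.903 in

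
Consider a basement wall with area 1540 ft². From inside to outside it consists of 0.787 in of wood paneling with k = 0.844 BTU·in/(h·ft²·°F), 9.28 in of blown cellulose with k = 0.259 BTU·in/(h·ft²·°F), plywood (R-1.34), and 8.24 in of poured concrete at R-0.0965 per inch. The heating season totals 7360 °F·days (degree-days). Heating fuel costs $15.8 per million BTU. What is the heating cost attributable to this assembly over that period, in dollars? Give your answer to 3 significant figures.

110 dollars

0.787/0.844 = 0.9325
9.28/0.259 = 35.83
8.24 × 0.0965 = 0.7952
R_total = 0.9325 + 35.83 + 1.34 + 0.7952 = 38.9 ft²·°F·h/BTU
E = A × HDD × 24 / R = 1540 × 7360 × 24 / 38.9 = 6993000 BTU
Cost = 6993000/10⁶ × 15.8 = $110.5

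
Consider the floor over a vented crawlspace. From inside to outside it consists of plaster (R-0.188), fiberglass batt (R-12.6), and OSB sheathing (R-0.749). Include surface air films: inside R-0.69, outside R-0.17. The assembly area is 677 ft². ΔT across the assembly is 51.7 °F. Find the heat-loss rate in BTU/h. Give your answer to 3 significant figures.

R_total = 0.69 + 0.188 + 12.6 + 0.749 + 0.17 = 14.4 ft²·°F·h/BTU
Q = A·ΔT/R = 677 × 51.7 / 14.4 = 2431 BTU/h

2430 BTU/h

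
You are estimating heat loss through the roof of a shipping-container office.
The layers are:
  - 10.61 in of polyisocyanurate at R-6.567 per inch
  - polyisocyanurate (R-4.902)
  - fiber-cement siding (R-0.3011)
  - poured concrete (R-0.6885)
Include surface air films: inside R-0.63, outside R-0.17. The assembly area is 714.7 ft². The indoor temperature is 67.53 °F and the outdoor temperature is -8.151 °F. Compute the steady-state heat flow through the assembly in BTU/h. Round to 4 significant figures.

10.61 × 6.567 = 69.676
R_total = 0.63 + 69.676 + 4.902 + 0.3011 + 0.6885 + 0.17 = 76.367 ft²·°F·h/BTU
Q = A·ΔT/R = 714.7 × (67.53 − (-8.151)) / 76.367 = 708.28 BTU/h

708.3 BTU/h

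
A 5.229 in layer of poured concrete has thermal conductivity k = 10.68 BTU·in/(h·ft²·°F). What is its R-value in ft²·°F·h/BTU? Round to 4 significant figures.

R = L/k = 5.229/10.68 = 0.48961 ft²·°F·h/BTU

0.4896 ft²·°F·h/BTU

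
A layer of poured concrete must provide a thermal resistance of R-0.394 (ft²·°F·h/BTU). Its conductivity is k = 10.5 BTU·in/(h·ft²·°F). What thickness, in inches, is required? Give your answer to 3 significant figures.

4.14 in

L = R × k = 0.394 × 10.5 = 4.137 in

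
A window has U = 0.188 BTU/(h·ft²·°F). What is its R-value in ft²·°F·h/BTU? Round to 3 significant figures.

5.32 ft²·°F·h/BTU

R = 1/U = 1/0.188 = 5.319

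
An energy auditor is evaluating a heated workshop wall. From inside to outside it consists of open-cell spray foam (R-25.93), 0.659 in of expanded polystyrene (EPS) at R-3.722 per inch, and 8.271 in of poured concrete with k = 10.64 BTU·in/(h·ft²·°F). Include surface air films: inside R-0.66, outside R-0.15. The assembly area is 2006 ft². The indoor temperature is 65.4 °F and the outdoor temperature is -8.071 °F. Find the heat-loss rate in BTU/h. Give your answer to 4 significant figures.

4918 BTU/h

0.659 × 3.722 = 2.4528
8.271/10.64 = 0.77735
R_total = 0.66 + 25.93 + 2.4528 + 0.77735 + 0.15 = 29.97 ft²·°F·h/BTU
Q = A·ΔT/R = 2006 × (65.4 − (-8.071)) / 29.97 = 4917.7 BTU/h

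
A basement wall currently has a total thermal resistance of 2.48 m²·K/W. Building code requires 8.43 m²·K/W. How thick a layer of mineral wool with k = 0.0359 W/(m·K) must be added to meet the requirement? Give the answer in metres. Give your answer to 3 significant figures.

ΔR = 8.43 − 2.48 = 5.95 m²·K/W
L = ΔR × k = 5.95 × 0.0359 = 0.2136 m

0.214 m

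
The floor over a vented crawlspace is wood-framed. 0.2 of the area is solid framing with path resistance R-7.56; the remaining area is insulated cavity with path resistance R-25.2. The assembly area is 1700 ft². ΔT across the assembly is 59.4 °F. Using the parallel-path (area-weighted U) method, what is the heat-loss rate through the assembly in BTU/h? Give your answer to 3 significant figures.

U_eff = 0.8/25.2 + 0.2/7.56 = 0.03175 + 0.02646 = 0.0582
R_eff = 1/U_eff = 17.18 ft²·°F·h/BTU
Q = 1700 × 59.4 / 17.18 = 5877 BTU/h

5880 BTU/h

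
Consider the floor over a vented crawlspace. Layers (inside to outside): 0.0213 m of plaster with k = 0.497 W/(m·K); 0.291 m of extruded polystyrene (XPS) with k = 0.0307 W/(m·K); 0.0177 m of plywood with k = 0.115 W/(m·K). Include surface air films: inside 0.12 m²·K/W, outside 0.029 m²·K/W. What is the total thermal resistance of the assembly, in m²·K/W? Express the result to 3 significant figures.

0.0213/0.497 = 0.04286
0.291/0.0307 = 9.479
0.0177/0.115 = 0.1539
R_total = 0.12 + 0.04286 + 9.479 + 0.1539 + 0.029 = 9.825 m²·K/W

9.82 m²·K/W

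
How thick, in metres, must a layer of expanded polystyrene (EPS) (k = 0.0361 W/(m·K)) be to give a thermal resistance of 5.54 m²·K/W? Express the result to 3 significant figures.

L = R·k = 5.54 × 0.0361 = 0.2 m

0.200 m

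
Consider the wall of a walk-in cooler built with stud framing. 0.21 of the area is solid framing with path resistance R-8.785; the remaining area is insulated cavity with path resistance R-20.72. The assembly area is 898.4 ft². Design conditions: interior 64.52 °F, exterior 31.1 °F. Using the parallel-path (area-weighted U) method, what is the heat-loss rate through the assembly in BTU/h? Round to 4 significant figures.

U_eff = 0.79/20.72 + 0.21/8.785 = 0.038127 + 0.023904 = 0.062032
R_eff = 1/U_eff = 16.121 ft²·°F·h/BTU
Q = 898.4 × (64.52 − 31.1) / 16.121 = 1862.5 BTU/h

1862 BTU/h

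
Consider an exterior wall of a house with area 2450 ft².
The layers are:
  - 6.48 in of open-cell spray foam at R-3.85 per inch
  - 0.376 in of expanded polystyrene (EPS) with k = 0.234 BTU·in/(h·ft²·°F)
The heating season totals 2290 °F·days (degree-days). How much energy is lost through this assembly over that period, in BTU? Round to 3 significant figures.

5070000 BTU

6.48 × 3.85 = 24.95
0.376/0.234 = 1.607
R_total = 24.95 + 1.607 = 26.55 ft²·°F·h/BTU
E = A × HDD × 24 / R = 2450 × 2290 × 24 / 26.55 = 5071000 BTU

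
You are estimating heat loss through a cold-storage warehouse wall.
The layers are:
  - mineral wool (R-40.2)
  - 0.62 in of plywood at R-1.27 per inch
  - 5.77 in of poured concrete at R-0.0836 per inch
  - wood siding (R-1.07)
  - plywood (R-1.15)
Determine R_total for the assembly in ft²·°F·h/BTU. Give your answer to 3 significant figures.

0.62 × 1.27 = 0.7874
5.77 × 0.0836 = 0.4824
R_total = 40.2 + 0.7874 + 0.4824 + 1.07 + 1.15 = 43.69 ft²·°F·h/BTU

43.7 ft²·°F·h/BTU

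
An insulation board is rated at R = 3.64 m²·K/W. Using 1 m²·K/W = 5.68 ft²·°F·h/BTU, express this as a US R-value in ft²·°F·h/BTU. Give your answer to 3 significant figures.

R_US = 3.64 × 5.68 = 20.68

20.7 ft²·°F·h/BTU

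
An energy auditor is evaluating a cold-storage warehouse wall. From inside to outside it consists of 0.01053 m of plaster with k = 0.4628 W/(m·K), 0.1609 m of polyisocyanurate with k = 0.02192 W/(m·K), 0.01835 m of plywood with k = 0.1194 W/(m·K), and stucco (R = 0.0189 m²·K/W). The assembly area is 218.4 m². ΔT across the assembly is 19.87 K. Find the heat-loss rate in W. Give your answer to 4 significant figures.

0.01053/0.4628 = 0.022753
0.1609/0.02192 = 7.3403
0.01835/0.1194 = 0.15369
R_total = 0.022753 + 7.3403 + 0.15369 + 0.0189 = 7.5357 m²·K/W
Q = A·ΔT/R = 218.4 × 19.87 / 7.5357 = 575.88 W

575.9 W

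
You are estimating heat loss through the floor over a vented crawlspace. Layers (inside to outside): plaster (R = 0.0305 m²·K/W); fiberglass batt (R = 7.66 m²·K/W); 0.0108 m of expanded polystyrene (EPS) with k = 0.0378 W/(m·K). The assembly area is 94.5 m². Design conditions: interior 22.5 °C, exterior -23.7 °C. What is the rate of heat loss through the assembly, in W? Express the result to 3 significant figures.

0.0108/0.0378 = 0.2857
R_total = 0.0305 + 7.66 + 0.2857 = 7.976 m²·K/W
Q = A·ΔT/R = 94.5 × (22.5 − (-23.7)) / 7.976 = 547.4 W

547 W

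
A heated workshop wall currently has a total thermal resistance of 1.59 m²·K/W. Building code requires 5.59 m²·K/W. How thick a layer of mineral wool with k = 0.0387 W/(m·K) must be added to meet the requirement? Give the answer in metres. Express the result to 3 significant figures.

ΔR = 5.59 − 1.59 = 4 m²·K/W
L = ΔR × k = 4 × 0.0387 = 0.1548 m

0.155 m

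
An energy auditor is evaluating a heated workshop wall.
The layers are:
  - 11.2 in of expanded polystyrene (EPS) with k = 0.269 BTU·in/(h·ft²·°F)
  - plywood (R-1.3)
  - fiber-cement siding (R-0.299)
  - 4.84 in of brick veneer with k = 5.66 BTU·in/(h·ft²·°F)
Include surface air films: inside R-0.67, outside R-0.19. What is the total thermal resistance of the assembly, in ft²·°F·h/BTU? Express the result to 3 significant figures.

44.9 ft²·°F·h/BTU

11.2/0.269 = 41.64
4.84/5.66 = 0.8551
R_total = 0.67 + 41.64 + 1.3 + 0.299 + 0.8551 + 0.19 = 44.95 ft²·°F·h/BTU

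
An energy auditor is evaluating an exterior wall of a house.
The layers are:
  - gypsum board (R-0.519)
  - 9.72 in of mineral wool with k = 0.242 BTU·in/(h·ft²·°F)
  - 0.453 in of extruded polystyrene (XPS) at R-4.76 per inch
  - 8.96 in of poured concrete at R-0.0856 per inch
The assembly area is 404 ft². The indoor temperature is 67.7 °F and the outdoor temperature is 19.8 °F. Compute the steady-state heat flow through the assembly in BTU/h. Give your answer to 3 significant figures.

444 BTU/h

9.72/0.242 = 40.17
0.453 × 4.76 = 2.156
8.96 × 0.0856 = 0.767
R_total = 0.519 + 40.17 + 2.156 + 0.767 = 43.61 ft²·°F·h/BTU
Q = A·ΔT/R = 404 × (67.7 − 19.8) / 43.61 = 443.8 BTU/h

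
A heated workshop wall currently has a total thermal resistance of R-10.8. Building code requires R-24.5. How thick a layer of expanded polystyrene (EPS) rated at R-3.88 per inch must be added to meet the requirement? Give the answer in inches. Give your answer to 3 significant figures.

3.53 in

ΔR = 24.5 − 10.8 = 13.7 ft²·°F·h/BTU
L = ΔR / (R/in) = 13.7/3.88 = 3.531 in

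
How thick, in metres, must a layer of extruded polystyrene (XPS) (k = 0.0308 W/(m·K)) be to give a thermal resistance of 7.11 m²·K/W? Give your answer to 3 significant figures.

0.219 m

L = R·k = 7.11 × 0.0308 = 0.219 m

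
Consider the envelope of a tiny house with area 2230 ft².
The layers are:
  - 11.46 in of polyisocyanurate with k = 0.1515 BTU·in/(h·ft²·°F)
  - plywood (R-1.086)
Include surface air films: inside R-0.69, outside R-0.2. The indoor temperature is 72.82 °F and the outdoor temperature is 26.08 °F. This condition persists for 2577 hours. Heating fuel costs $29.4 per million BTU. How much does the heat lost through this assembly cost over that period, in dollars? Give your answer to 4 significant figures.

101.7 dollars

11.46/0.1515 = 75.644
R_total = 0.69 + 75.644 + 1.086 + 0.2 = 77.62 ft²·°F·h/BTU
Q = 2230 × (72.82 − 26.08) / 77.62 = 1342.8 BTU/h
E = 1342.8 × 2577 = 3460500 BTU
Cost = 3460500/10⁶ × 29.4 = $101.74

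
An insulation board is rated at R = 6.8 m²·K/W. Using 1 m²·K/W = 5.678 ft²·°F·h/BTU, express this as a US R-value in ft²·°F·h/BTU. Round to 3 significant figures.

38.6 ft²·°F·h/BTU

R_US = 6.8 × 5.678 = 38.61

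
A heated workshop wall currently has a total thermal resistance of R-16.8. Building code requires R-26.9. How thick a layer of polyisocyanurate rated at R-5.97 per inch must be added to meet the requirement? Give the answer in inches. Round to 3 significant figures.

ΔR = 26.9 − 16.8 = 10.1 ft²·°F·h/BTU
L = ΔR / (R/in) = 10.1/5.97 = 1.692 in

1.69 in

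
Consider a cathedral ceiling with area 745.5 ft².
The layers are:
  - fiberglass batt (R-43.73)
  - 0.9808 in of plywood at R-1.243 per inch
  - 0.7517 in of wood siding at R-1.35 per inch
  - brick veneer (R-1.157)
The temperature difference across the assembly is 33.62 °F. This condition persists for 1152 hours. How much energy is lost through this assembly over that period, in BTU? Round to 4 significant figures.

0.9808 × 1.243 = 1.2191
0.7517 × 1.35 = 1.0148
R_total = 43.73 + 1.2191 + 1.0148 + 1.157 = 47.121 ft²·°F·h/BTU
Q = 745.5 × 33.62 / 47.121 = 531.9 BTU/h
E = 531.9 × 1152 = 612750 BTU

612800 BTU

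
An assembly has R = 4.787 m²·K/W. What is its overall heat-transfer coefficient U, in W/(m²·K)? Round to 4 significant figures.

0.2089 W/(m²·K)

U = 1/R = 1/4.787 = 0.2089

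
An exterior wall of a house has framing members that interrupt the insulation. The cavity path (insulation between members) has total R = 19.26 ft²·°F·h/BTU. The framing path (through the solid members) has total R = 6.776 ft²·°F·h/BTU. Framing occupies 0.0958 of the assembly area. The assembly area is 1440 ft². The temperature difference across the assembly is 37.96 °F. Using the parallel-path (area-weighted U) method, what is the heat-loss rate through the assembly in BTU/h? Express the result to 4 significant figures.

3339 BTU/h

U_eff = 0.9042/19.26 + 0.0958/6.776 = 0.046947 + 0.014138 = 0.061085
R_eff = 1/U_eff = 16.371 ft²·°F·h/BTU
Q = 1440 × 37.96 / 16.371 = 3339.1 BTU/h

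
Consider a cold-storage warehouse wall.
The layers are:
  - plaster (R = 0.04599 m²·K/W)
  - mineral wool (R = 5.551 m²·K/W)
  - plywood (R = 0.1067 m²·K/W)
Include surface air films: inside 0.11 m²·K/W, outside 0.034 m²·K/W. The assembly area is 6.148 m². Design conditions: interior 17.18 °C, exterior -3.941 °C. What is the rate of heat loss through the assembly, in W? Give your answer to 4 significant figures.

R_total = 0.11 + 0.04599 + 5.551 + 0.1067 + 0.034 = 5.8477 m²·K/W
Q = A·ΔT/R = 6.148 × (17.18 − (-3.941)) / 5.8477 = 22.206 W

22.21 W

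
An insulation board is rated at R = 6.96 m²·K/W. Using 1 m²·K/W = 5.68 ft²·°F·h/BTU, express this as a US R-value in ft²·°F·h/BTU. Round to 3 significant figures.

39.5 ft²·°F·h/BTU

R_US = 6.96 × 5.68 = 39.53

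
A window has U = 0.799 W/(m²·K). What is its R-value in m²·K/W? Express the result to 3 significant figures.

R = 1/U = 1/0.799 = 1.252

1.25 m²·K/W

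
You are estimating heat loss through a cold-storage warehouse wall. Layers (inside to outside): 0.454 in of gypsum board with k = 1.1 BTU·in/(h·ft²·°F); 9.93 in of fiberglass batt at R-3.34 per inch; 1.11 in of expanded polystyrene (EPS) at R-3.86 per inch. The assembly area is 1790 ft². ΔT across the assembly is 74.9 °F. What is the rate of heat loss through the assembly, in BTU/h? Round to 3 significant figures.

0.454/1.1 = 0.4127
9.93 × 3.34 = 33.17
1.11 × 3.86 = 4.285
R_total = 0.4127 + 33.17 + 4.285 = 37.86 ft²·°F·h/BTU
Q = A·ΔT/R = 1790 × 74.9 / 37.86 = 3541 BTU/h

3540 BTU/h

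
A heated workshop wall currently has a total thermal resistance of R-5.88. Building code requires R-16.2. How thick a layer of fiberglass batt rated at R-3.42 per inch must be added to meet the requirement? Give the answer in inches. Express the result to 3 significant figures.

3.02 in

ΔR = 16.2 − 5.88 = 10.32 ft²·°F·h/BTU
L = ΔR / (R/in) = 10.32/3.42 = 3.018 in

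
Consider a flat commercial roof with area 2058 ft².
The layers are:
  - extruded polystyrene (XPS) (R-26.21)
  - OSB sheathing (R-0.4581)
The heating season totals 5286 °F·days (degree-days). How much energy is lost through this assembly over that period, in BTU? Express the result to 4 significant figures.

R_total = 26.21 + 0.4581 = 26.668 ft²·°F·h/BTU
E = A × HDD × 24 / R = 2058 × 5286 × 24 / 26.668 = 9790200 BTU

9790000 BTU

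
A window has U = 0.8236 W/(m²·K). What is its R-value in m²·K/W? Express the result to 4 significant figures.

1.214 m²·K/W

R = 1/U = 1/0.8236 = 1.2142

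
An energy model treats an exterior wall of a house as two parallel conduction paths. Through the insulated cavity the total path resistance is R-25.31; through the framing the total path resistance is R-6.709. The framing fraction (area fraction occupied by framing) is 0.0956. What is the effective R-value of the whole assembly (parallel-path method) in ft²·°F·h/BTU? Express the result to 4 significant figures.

20.01 ft²·°F·h/BTU

U_eff = 0.9044/25.31 + 0.0956/6.709 = 0.035733 + 0.01425 = 0.049982
R_eff = 1/U_eff = 20.007 ft²·°F·h/BTU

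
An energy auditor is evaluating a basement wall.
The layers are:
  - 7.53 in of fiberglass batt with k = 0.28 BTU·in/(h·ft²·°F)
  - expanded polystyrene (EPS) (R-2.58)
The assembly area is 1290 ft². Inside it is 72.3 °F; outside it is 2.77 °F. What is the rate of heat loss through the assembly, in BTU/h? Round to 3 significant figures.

7.53/0.28 = 26.89
R_total = 26.89 + 2.58 = 29.47 ft²·°F·h/BTU
Q = A·ΔT/R = 1290 × (72.3 − 2.77) / 29.47 = 3043 BTU/h

3040 BTU/h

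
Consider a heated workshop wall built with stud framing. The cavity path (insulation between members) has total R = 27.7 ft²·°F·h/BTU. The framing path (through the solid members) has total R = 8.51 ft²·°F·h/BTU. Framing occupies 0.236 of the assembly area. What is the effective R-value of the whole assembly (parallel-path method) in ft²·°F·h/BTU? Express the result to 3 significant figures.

U_eff = 0.764/27.7 + 0.236/8.51 = 0.02758 + 0.02773 = 0.05531
R_eff = 1/U_eff = 18.08 ft²·°F·h/BTU

18.1 ft²·°F·h/BTU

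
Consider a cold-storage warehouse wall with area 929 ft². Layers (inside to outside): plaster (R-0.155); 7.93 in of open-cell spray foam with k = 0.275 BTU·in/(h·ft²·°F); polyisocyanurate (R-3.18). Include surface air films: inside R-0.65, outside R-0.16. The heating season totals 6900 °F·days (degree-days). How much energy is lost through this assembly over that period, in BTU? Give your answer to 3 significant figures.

4660000 BTU

7.93/0.275 = 28.84
R_total = 0.65 + 0.155 + 28.84 + 3.18 + 0.16 = 32.98 ft²·°F·h/BTU
E = A × HDD × 24 / R = 929 × 6900 × 24 / 32.98 = 4665000 BTU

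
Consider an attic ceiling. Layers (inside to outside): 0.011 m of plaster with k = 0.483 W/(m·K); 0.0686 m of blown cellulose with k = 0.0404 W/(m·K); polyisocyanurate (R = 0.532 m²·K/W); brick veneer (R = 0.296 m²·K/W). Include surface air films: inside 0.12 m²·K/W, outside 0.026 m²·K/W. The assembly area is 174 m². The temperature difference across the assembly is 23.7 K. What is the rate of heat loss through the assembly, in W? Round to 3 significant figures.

0.011/0.483 = 0.02277
0.0686/0.0404 = 1.698
R_total = 0.12 + 0.02277 + 1.698 + 0.532 + 0.296 + 0.026 = 2.695 m²·K/W
Q = A·ΔT/R = 174 × 23.7 / 2.695 = 1530 W

1530 W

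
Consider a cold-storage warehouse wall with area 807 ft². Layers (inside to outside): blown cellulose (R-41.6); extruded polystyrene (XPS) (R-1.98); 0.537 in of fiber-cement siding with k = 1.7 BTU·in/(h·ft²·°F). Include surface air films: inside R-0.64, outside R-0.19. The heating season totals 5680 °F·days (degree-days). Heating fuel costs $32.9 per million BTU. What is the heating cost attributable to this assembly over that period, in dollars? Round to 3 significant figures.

0.537/1.7 = 0.3159
R_total = 0.64 + 41.6 + 1.98 + 0.3159 + 0.19 = 44.73 ft²·°F·h/BTU
E = A × HDD × 24 / R = 807 × 5680 × 24 / 44.73 = 2460000 BTU
Cost = 2460000/10⁶ × 32.9 = $80.92

80.9 dollars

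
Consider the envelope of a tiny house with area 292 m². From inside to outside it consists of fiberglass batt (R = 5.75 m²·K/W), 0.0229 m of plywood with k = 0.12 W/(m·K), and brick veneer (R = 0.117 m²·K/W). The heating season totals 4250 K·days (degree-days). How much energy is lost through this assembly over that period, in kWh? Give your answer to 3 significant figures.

0.0229/0.12 = 0.1908
R_total = 5.75 + 0.1908 + 0.117 = 6.058 m²·K/W
E = A × HDD × 24 / R / 1000 = 292 × 4250 × 24 / 6.058 / 1000 = 4917 kWh

4920 kWh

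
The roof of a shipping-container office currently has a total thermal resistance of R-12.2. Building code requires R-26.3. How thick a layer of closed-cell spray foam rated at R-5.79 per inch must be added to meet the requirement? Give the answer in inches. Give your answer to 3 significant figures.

2.44 in

ΔR = 26.3 − 12.2 = 14.1 ft²·°F·h/BTU
L = ΔR / (R/in) = 14.1/5.79 = 2.435 in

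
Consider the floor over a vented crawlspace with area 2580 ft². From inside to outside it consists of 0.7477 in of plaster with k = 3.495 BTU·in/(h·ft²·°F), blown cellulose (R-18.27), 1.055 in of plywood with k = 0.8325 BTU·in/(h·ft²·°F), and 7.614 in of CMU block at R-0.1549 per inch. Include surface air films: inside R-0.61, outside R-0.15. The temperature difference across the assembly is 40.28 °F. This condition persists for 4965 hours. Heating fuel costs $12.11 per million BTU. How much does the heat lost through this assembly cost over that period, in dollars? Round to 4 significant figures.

288.1 dollars

0.7477/3.495 = 0.21393
1.055/0.8325 = 1.2673
7.614 × 0.1549 = 1.1794
R_total = 0.61 + 0.21393 + 18.27 + 1.2673 + 1.1794 + 0.15 = 21.691 ft²·°F·h/BTU
Q = 2580 × 40.28 / 21.691 = 4791.1 BTU/h
E = 4791.1 × 4965 = 23788000 BTU
Cost = 23788000/10⁶ × 12.11 = $288.07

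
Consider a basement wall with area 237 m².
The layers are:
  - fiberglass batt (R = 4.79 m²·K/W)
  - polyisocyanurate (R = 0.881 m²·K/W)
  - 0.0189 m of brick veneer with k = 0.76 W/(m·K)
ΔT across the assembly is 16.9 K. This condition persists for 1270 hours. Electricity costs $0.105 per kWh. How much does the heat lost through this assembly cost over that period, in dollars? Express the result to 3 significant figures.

0.0189/0.76 = 0.02487
R_total = 4.79 + 0.881 + 0.02487 = 5.696 m²·K/W
Q = 237 × 16.9 / 5.696 = 703.2 W
E = 703.2 W × 1270 h / 1000 = 893.1 kWh
Cost = 893.1 × 0.105 = $93.77

93.8 dollars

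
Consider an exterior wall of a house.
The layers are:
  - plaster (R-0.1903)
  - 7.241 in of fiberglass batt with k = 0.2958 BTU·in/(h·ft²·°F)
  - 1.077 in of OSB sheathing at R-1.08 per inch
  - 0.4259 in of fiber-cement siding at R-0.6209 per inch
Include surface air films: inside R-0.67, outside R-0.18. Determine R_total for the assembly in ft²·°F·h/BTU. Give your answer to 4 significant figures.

7.241/0.2958 = 24.479
1.077 × 1.08 = 1.1632
0.4259 × 0.6209 = 0.26444
R_total = 0.67 + 0.1903 + 24.479 + 1.1632 + 0.26444 + 0.18 = 26.947 ft²·°F·h/BTU

26.95 ft²·°F·h/BTU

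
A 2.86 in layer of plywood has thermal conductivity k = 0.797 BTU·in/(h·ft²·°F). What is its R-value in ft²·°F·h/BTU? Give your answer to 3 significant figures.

3.59 ft²·°F·h/BTU

R = L/k = 2.86/0.797 = 3.588 ft²·°F·h/BTU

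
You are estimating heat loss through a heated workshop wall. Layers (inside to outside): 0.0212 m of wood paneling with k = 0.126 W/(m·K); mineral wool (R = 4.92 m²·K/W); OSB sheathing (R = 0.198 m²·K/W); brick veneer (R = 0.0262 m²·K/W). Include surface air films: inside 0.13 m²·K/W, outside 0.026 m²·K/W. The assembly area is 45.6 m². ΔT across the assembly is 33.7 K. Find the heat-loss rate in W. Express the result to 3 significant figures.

281 W

0.0212/0.126 = 0.1683
R_total = 0.13 + 0.1683 + 4.92 + 0.198 + 0.0262 + 0.026 = 5.468 m²·K/W
Q = A·ΔT/R = 45.6 × 33.7 / 5.468 = 281 W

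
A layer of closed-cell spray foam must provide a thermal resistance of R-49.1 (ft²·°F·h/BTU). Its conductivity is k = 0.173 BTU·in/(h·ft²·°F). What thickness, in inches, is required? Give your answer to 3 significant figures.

L = R × k = 49.1 × 0.173 = 8.494 in

8.49 in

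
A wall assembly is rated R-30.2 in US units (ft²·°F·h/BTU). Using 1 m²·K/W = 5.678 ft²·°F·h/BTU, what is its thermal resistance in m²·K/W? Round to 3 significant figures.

5.32 m²·K/W

R_SI = 30.2/5.678 = 5.319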